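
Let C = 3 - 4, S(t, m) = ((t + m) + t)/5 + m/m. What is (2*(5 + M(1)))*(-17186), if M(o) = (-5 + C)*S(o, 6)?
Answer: 1821716/5 ≈ 3.6434e+5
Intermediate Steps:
S(t, m) = 1 + m/5 + 2*t/5 (S(t, m) = ((m + t) + t)*(⅕) + 1 = (m + 2*t)*(⅕) + 1 = (m/5 + 2*t/5) + 1 = 1 + m/5 + 2*t/5)
C = -1
M(o) = -66/5 - 12*o/5 (M(o) = (-5 - 1)*(1 + (⅕)*6 + 2*o/5) = -6*(1 + 6/5 + 2*o/5) = -6*(11/5 + 2*o/5) = -66/5 - 12*o/5)
(2*(5 + M(1)))*(-17186) = (2*(5 + (-66/5 - 12/5*1)))*(-17186) = (2*(5 + (-66/5 - 12/5)))*(-17186) = (2*(5 - 78/5))*(-17186) = (2*(-53/5))*(-17186) = -106/5*(-17186) = 1821716/5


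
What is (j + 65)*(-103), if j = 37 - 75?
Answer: -2781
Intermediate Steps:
j = -38
(j + 65)*(-103) = (-38 + 65)*(-103) = 27*(-103) = -2781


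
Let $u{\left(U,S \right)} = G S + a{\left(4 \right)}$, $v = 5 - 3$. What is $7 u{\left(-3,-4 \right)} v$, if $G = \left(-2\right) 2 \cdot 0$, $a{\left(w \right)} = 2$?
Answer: $28$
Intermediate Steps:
$v = 2$ ($v = 5 - 3 = 2$)
$G = 0$ ($G = \left(-4\right) 0 = 0$)
$u{\left(U,S \right)} = 2$ ($u{\left(U,S \right)} = 0 S + 2 = 0 + 2 = 2$)
$7 u{\left(-3,-4 \right)} v = 7 \cdot 2 \cdot 2 = 14 \cdot 2 = 28$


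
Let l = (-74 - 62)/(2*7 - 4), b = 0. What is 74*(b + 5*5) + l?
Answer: 9182/5 ≈ 1836.4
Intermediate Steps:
l = -68/5 (l = -136/(14 - 4) = -136/10 = -136*⅒ = -68/5 ≈ -13.600)
74*(b + 5*5) + l = 74*(0 + 5*5) - 68/5 = 74*(0 + 25) - 68/5 = 74*25 - 68/5 = 1850 - 68/5 = 9182/5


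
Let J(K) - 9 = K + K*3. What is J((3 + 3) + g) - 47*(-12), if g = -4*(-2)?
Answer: 629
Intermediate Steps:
g = 8
J(K) = 9 + 4*K (J(K) = 9 + (K + K*3) = 9 + (K + 3*K) = 9 + 4*K)
J((3 + 3) + g) - 47*(-12) = (9 + 4*((3 + 3) + 8)) - 47*(-12) = (9 + 4*(6 + 8)) + 564 = (9 + 4*14) + 564 = (9 + 56) + 564 = 65 + 564 = 629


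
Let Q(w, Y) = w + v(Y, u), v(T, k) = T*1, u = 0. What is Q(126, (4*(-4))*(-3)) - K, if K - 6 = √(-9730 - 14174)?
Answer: 168 - 12*I*√166 ≈ 168.0 - 154.61*I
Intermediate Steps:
v(T, k) = T
Q(w, Y) = Y + w (Q(w, Y) = w + Y = Y + w)
K = 6 + 12*I*√166 (K = 6 + √(-9730 - 14174) = 6 + √(-23904) = 6 + 12*I*√166 ≈ 6.0 + 154.61*I)
Q(126, (4*(-4))*(-3)) - K = ((4*(-4))*(-3) + 126) - (6 + 12*I*√166) = (-16*(-3) + 126) + (-6 - 12*I*√166) = (48 + 126) + (-6 - 12*I*√166) = 174 + (-6 - 12*I*√166) = 168 - 12*I*√166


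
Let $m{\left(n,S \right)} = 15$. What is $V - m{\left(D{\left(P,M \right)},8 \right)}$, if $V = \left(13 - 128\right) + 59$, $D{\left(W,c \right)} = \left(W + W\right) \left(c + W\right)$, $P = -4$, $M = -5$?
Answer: $-71$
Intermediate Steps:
$D{\left(W,c \right)} = 2 W \left(W + c\right)$
$V = -56$ ($V = -115 + 59 = -56$)
$V - m{\left(D{\left(P,M \right)},8 \right)} = -56 - 15 = -71$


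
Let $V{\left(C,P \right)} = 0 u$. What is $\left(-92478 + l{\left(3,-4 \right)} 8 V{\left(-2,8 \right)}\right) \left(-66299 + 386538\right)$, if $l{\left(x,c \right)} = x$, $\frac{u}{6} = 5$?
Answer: $-29615062242$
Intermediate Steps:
$u = 30$ ($u = 6 \cdot 5 = 30$)
$V{\left(C,P \right)} = 0$ ($V{\left(C,P \right)} = 0 \cdot 30 = 0$)
$\left(-92478 + l{\left(3,-4 \right)} 8 V{\left(-2,8 \right)}\right) \left(-66299 + 386538\right) = \left(-92478 + 3 \cdot 8 \cdot 0\right) \left(-66299 + 386538\right) = \left(-92478 + 24 \cdot 0\right) 320239 = \left(-92478 + 0\right) 320239 = \left(-92478\right) 320239 = -29615062242$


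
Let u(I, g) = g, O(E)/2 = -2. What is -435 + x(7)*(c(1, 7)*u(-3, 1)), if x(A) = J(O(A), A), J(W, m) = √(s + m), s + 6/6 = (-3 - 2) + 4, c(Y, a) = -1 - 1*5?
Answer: -435 - 6*√5 ≈ -448.42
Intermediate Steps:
O(E) = -4 (O(E) = 2*(-2) = -4)
c(Y, a) = -6 (c(Y, a) = -1 - 5 = -6)
s = -2 (s = -1 + ((-3 - 2) + 4) = -1 + (-5 + 4) = -1 - 1 = -2)
J(W, m) = √(-2 + m)
x(A) = √(-2 + A)
-435 + x(7)*(c(1, 7)*u(-3, 1)) = -435 + √(-2 + 7)*(-6*1) = -435 + √5*(-6) = -435 - 6*√5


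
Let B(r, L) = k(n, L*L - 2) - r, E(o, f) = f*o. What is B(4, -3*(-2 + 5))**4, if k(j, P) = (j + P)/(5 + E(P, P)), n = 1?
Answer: 24041216975708416/95123525290641 ≈ 252.74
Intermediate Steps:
k(j, P) = (P + j)/(5 + P**2) (k(j, P) = (j + P)/(5 + P*P) = (P + j)/(5 + P**2))
B(r, L) = -r + (-1 + L**2)/(5 + (-2 + L**2)**2) (B(r, L) = ((L*L - 2) + 1)/(5 + (L*L - 2)**2) - r = ((L**2 - 2) + 1)/(5 + (L**2 - 2)**2) - r = ((-2 + L**2) + 1)/(5 + (-2 + L**2)**2) - r = (-1 + L**2)/(5 + (-2 + L**2)**2) - r = -r + (-1 + L**2)/(5 + (-2 + L**2)**2))
B(4, -3*(-2 + 5))**4 = ((-1 + (-3*(-2 + 5))**2 - 1*4*(5 + (-2 + (-3*(-2 + 5))**2)**2))/(5 + (-2 + (-3*(-2 + 5))**2)**2))**4 = ((-1 + (-3*3)**2 - 1*4*(5 + (-2 + (-3*3)**2)**2))/(5 + (-2 + (-3*3)**2)**2))**4 = ((-1 + (-9)**2 - 1*4*(5 + (-2 + (-9)**2)**2))/(5 + (-2 + (-9)**2)**2))**4 = ((-1 + 81 - 1*4*(5 + (-2 + 81)**2))/(5 + (-2 + 81)**2))**4 = ((-1 + 81 - 1*4*(5 + 79**2))/(5 + 79**2))**4 = ((-1 + 81 - 1*4*(5 + 6241))/(5 + 6241))**4 = ((-1 + 81 - 1*4*6246)/6246)**4 = ((-1 + 81 - 24984)/6246)**4 = ((1/6246)*(-24904))**4 = (-12452/3123)**4 = 24041216975708416/95123525290641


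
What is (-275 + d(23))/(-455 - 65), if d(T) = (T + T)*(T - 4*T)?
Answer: 3449/520 ≈ 6.6327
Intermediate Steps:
d(T) = -6*T**2 (d(T) = (2*T)*(-3*T) = -6*T**2)
(-275 + d(23))/(-455 - 65) = (-275 - 6*23**2)/(-455 - 65) = (-275 - 6*529)/(-520) = (-275 - 3174)*(-1/520) = -3449*(-1/520) = 3449/520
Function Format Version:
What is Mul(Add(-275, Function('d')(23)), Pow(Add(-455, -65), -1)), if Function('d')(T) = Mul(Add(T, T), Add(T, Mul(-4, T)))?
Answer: Rational(3449, 520) ≈ 6.6327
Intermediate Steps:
Function('d')(T) = Mul(-6, Pow(T, 2)) (Function('d')(T) = Mul(Mul(2, T), Mul(-3, T)) = Mul(-6, Pow(T, 2)))
Mul(Add(-275, Function('d')(23)), Pow(Add(-455, -65), -1)) = Mul(Add(-275, Mul(-6, Pow(23, 2))), Pow(Add(-455, -65), -1)) = Mul(Add(-275, Mul(-6, 529)), Pow(-520, -1)) = Mul(Add(-275, -3174), Rational(-1, 520)) = Mul(-3449, Rational(-1, 520)) = Rational(3449, 520)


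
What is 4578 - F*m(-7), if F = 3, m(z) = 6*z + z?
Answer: 4725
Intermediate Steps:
m(z) = 7*z
4578 - F*m(-7) = 4578 - 3*7*(-7) = 4578 - 3*(-49) = 4578 - 1*(-147) = 4578 + 147 = 4725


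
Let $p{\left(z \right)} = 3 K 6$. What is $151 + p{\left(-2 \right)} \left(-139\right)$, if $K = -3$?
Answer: $7657$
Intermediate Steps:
$p{\left(z \right)} = -54$ ($p{\left(z \right)} = 3 \left(-3\right) 6 = \left(-9\right) 6 = -54$)
$151 + p{\left(-2 \right)} \left(-139\right) = 151 - -7506 = 151 + 7506 = 7657$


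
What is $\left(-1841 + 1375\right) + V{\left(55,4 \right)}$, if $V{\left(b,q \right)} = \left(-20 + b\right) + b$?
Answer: $-376$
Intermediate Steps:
$V{\left(b,q \right)} = -20 + 2 b$
$\left(-1841 + 1375\right) + V{\left(55,4 \right)} = \left(-1841 + 1375\right) + \left(-20 + 2 \cdot 55\right) = -466 + \left(-20 + 110\right) = -466 + 90 = -376$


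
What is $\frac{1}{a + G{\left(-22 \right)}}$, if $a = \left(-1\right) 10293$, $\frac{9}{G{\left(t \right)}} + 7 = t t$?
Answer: $- \frac{53}{545528} \approx -9.7154 \cdot 10^{-5}$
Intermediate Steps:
$G{\left(t \right)} = \frac{9}{-7 + t^{2}}$ ($G{\left(t \right)} = \frac{9}{-7 + t t} = \frac{9}{-7 + t^{2}}$)
$a = -10293$
$\frac{1}{a + G{\left(-22 \right)}} = \frac{1}{-10293 + \frac{9}{-7 + \left(-22\right)^{2}}} = \frac{1}{-10293 + \frac{9}{-7 + 484}} = \frac{1}{-10293 + \frac{9}{477}} = \frac{1}{-10293 + 9 \cdot \frac{1}{477}} = \frac{1}{-10293 + \frac{1}{53}} = \frac{1}{- \frac{545528}{53}} = - \frac{53}{545528}$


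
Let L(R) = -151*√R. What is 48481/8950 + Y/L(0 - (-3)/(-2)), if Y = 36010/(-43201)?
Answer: 48481/8950 - 36010*I*√6/19570053 ≈ 5.4169 - 0.0045072*I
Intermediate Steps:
Y = -36010/43201 (Y = 36010*(-1/43201) = -36010/43201 ≈ -0.83355)
48481/8950 + Y/L(0 - (-3)/(-2)) = 48481/8950 - 36010*(-1/(151*√(0 - (-3)/(-2))))/43201 = 48481*(1/8950) - 36010*(-1/(151*√(0 - (-3)*(-1)/2)))/43201 = 48481/8950 - 36010*(-1/(151*√(0 - 1*3/2)))/43201 = 48481/8950 - 36010*(-1/(151*√(0 - 3/2)))/43201 = 48481/8950 - 36010*I*√6/453/43201 = 48481/8950 - 36010*I*√6/19570053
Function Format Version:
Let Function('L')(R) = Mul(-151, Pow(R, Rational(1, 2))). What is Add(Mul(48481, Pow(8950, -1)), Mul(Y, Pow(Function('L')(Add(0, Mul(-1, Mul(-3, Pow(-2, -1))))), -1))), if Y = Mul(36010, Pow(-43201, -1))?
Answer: Add(Rational(48481, 8950), Mul(Rational(-36010, 19570053), I, Pow(6, Rational(1, 2)))) ≈ Add(5.4169, Mul(-0.0045072, I))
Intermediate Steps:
Y = Rational(-36010, 43201) (Y = Mul(36010, Rational(-1, 43201)) = Rational(-36010, 43201) ≈ -0.83355)
Add(Mul(48481, Pow(8950, -1)), Mul(Y, Pow(Function('L')(Add(0, Mul(-1, Mul(-3, Pow(-2, -1))))), -1))) = Add(Mul(48481, Pow(8950, -1)), Mul(Rational(-36010, 43201), Pow(Mul(-151, Pow(Add(0, Mul(-1, Mul(-3, Pow(-2, -1)))), Rational(1, 2))), -1))) = Add(Mul(48481, Rational(1, 8950)), Mul(Rational(-36010, 43201), Pow(Mul(-151, Pow(Add(0, Mul(-1, Mul(-3, Rational(-1, 2)))), Rational(1, 2))), -1))) = Add(Rational(48481, 8950), Mul(Rational(-36010, 43201), Pow(Mul(-151, Pow(Add(0, Mul(-1, Rational(3, 2))), Rational(1, 2))), -1))) = Add(Rational(48481, 8950), Mul(Rational(-36010, 43201), Pow(Mul(-151, Pow(Add(0, Rational(-3, 2)), Rational(1, 2))), -1))) = Add(Rational(48481, 8950), Mul(Rational(-36010, 43201), Pow(Mul(-151, Pow(Rational(-3, 2), Rational(1, 2))), -1))) = Add(Rational(48481, 8950), Mul(Rational(-36010, 43201), Pow(Mul(-151, Mul(Rational(1, 2), I, Pow(6, Rational(1, 2)))), -1))) = Add(Rational(48481, 8950), Mul(Rational(-36010, 43201), Pow(Mul(Rational(-151, 2), I, Pow(6, Rational(1, 2))), -1))) = Add(Rational(48481, 8950), Mul(Rational(-36010, 43201), Mul(Rational(1, 453), I, Pow(6, Rational(1, 2))))) = Add(Rational(48481, 8950), Mul(Rational(-36010, 19570053), I, Pow(6, Rational(1, 2))))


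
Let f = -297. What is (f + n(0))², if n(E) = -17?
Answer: 98596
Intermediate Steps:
(f + n(0))² = (-297 - 17)² = (-314)² = 98596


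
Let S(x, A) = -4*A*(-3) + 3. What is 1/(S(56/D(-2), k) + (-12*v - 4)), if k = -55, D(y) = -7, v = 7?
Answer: -1/745 ≈ -0.0013423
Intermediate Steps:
S(x, A) = 3 + 12*A (S(x, A) = 12*A + 3 = 3 + 12*A)
1/(S(56/D(-2), k) + (-12*v - 4)) = 1/((3 + 12*(-55)) + (-12*7 - 4)) = 1/((3 - 660) + (-84 - 4)) = 1/(-657 - 88) = 1/(-745) = -1/745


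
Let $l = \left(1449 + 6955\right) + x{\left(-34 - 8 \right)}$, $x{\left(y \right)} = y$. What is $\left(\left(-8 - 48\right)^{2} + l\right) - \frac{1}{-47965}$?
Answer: $\frac{551501571}{47965} \approx 11498.0$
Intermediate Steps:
$l = 8362$ ($l = \left(1449 + 6955\right) - 42 = 8404 - 42 = 8362$)
$\left(\left(-8 - 48\right)^{2} + l\right) - \frac{1}{-47965} = \left(\left(-8 - 48\right)^{2} + 8362\right) - \frac{1}{-47965} = \left(\left(-8 - 48\right)^{2} + 8362\right) - - \frac{1}{47965} = \left(\left(-8 - 48\right)^{2} + 8362\right) + \frac{1}{47965} = \left(\left(-56\right)^{2} + 8362\right) + \frac{1}{47965} = \left(3136 + 8362\right) + \frac{1}{47965} = 11498 + \frac{1}{47965} = \frac{551501571}{47965}$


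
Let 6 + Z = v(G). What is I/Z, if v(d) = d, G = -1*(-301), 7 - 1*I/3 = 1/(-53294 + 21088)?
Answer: 676329/9500770 ≈ 0.071187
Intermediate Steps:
I = 676329/32206 (I = 21 - 3/(-53294 + 21088) = 21 - 3/(-32206) = 21 - 3*(-1/32206) = 21 + 3/32206 = 676329/32206 ≈ 21.000)
G = 301
Z = 295 (Z = -6 + 301 = 295)
I/Z = (676329/32206)/295 = (676329/32206)*(1/295) = 676329/9500770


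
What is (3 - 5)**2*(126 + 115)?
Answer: 964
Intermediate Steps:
(3 - 5)**2*(126 + 115) = (-2)**2*241 = 4*241 = 964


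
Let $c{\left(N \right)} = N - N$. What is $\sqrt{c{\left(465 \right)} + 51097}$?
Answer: $\sqrt{51097} \approx 226.05$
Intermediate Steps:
$c{\left(N \right)} = 0$
$\sqrt{c{\left(465 \right)} + 51097} = \sqrt{0 + 51097} = \sqrt{51097}$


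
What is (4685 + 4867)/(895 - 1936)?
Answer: -3184/347 ≈ -9.1758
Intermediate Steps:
(4685 + 4867)/(895 - 1936) = 9552/(-1041) = 9552*(-1/1041) = -3184/347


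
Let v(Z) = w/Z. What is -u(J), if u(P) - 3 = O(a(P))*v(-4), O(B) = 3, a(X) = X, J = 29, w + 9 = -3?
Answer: -12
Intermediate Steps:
w = -12 (w = -9 - 3 = -12)
v(Z) = -12/Z
u(P) = 12 (u(P) = 3 + 3*(-12/(-4)) = 3 + 3*(-12*(-¼)) = 3 + 3*3 = 3 + 9 = 12)
-u(J) = -1*12 = -12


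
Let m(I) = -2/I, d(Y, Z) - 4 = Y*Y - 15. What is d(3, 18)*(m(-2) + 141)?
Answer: -284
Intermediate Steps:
d(Y, Z) = -11 + Y**2 (d(Y, Z) = 4 + (Y*Y - 15) = 4 + (Y**2 - 15) = 4 + (-15 + Y**2) = -11 + Y**2)
d(3, 18)*(m(-2) + 141) = (-11 + 3**2)*(-2/(-2) + 141) = (-11 + 9)*(-2*(-1/2) + 141) = -2*(1 + 141) = -2*142 = -284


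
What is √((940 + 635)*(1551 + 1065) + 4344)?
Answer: 8*√64446 ≈ 2030.9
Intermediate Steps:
√((940 + 635)*(1551 + 1065) + 4344) = √(1575*2616 + 4344) = √(4120200 + 4344) = √4124544 = 8*√64446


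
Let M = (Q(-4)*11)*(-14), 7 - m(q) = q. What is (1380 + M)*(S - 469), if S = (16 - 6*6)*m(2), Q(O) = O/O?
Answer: -697594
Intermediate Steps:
Q(O) = 1
m(q) = 7 - q
S = -100 (S = (16 - 6*6)*(7 - 1*2) = (16 - 36)*(7 - 2) = -20*5 = -100)
M = -154 (M = (1*11)*(-14) = 11*(-14) = -154)
(1380 + M)*(S - 469) = (1380 - 154)*(-100 - 469) = 1226*(-569) = -697594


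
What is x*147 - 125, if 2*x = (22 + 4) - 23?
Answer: 191/2 ≈ 95.500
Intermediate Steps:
x = 3/2 (x = ((22 + 4) - 23)/2 = (26 - 23)/2 = (1/2)*3 = 3/2 ≈ 1.5000)
x*147 - 125 = (3/2)*147 - 125 = 441/2 - 125 = 191/2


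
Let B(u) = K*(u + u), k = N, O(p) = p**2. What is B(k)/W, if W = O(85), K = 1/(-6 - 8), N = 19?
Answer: -19/50575 ≈ -0.00037568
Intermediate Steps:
K = -1/14 (K = 1/(-14) = -1/14 ≈ -0.071429)
W = 7225 (W = 85**2 = 7225)
k = 19
B(u) = -u/7 (B(u) = -(u + u)/14 = -u/7)
B(k)/W = -1/7*19/7225 = -19/7*1/7225 = -19/50575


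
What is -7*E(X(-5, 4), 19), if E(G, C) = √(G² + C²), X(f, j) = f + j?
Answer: -7*√362 ≈ -133.18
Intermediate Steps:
E(G, C) = √(C² + G²)
-7*E(X(-5, 4), 19) = -7*√(19² + (-5 + 4)²) = -7*√(361 + (-1)²) = -7*√(361 + 1) = -7*√362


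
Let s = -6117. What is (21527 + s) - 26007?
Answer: -10597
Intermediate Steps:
(21527 + s) - 26007 = (21527 - 6117) - 26007 = 15410 - 26007 = -10597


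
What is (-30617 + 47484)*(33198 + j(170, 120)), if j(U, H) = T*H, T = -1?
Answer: 557926626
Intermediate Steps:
j(U, H) = -H
(-30617 + 47484)*(33198 + j(170, 120)) = (-30617 + 47484)*(33198 - 1*120) = 16867*(33198 - 120) = 16867*33078 = 557926626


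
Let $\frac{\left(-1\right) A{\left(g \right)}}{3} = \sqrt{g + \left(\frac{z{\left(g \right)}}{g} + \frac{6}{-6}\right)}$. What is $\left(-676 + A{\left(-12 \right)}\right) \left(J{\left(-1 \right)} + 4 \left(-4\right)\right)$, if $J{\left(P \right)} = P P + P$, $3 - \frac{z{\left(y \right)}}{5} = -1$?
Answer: $10816 + 32 i \sqrt{33} \approx 10816.0 + 183.83 i$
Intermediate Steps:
$z{\left(y \right)} = 20$ ($z{\left(y \right)} = 15 - -5 = 15 + 5 = 20$)
$A{\left(g \right)} = - 3 \sqrt{-1 + g + \frac{20}{g}}$ ($A{\left(g \right)} = - 3 \sqrt{g + \left(\frac{20}{g} + \frac{6}{-6}\right)} = - 3 \sqrt{g + \left(\frac{20}{g} + 6 \left(- \frac{1}{6}\right)\right)} = - 3 \sqrt{g - \left(1 - \frac{20}{g}\right)} = - 3 \sqrt{-1 + g + \frac{20}{g}}$)
$J{\left(P \right)} = P + P^{2}$ ($J{\left(P \right)} = P^{2} + P = P + P^{2}$)
$\left(-676 + A{\left(-12 \right)}\right) \left(J{\left(-1 \right)} + 4 \left(-4\right)\right) = \left(-676 - 3 \sqrt{-1 - 12 + \frac{20}{-12}}\right) \left(- (1 - 1) + 4 \left(-4\right)\right) = \left(-676 - 3 \sqrt{-1 - 12 + 20 \left(- \frac{1}{12}\right)}\right) \left(\left(-1\right) 0 - 16\right) = \left(-676 - 3 \sqrt{-1 - 12 - \frac{5}{3}}\right) \left(0 - 16\right) = \left(-676 - 3 \sqrt{- \frac{44}{3}}\right) \left(-16\right) = \left(-676 - 3 \frac{2 i \sqrt{33}}{3}\right) \left(-16\right) = \left(-676 - 2 i \sqrt{33}\right) \left(-16\right) = 10816 + 32 i \sqrt{33}$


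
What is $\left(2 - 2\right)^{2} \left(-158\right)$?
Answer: $0$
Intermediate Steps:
$\left(2 - 2\right)^{2} \left(-158\right) = 0^{2} \left(-158\right) = 0 \left(-158\right) = 0$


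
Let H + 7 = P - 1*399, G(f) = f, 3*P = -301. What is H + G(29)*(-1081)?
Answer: -95566/3 ≈ -31855.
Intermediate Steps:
P = -301/3 (P = (1/3)*(-301) = -301/3 ≈ -100.33)
H = -1519/3 (H = -7 + (-301/3 - 1*399) = -7 + (-301/3 - 399) = -7 - 1498/3 = -1519/3 ≈ -506.33)
H + G(29)*(-1081) = -1519/3 + 29*(-1081) = -1519/3 - 31349 = -95566/3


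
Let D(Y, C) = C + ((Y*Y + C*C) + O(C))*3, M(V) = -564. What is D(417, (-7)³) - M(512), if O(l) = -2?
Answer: 874829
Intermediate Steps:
D(Y, C) = -6 + C + 3*C² + 3*Y² (D(Y, C) = C + ((Y*Y + C*C) - 2)*3 = C + ((Y² + C²) - 2)*3 = C + ((C² + Y²) - 2)*3 = C + (-2 + C² + Y²)*3 = C + (-6 + 3*C² + 3*Y²) = -6 + C + 3*C² + 3*Y²)
D(417, (-7)³) - M(512) = (-6 + (-7)³ + 3*((-7)³)² + 3*417²) - 1*(-564) = (-6 - 343 + 3*(-343)² + 3*173889) + 564 = (-6 - 343 + 3*117649 + 521667) + 564 = (-6 - 343 + 352947 + 521667) + 564 = 874265 + 564 = 874829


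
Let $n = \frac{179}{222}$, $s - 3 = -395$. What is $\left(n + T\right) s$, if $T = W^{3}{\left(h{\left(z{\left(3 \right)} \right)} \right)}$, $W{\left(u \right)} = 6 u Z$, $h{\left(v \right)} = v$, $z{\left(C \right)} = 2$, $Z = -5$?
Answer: $\frac{9398556916}{111} \approx 8.4672 \cdot 10^{7}$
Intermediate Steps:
$s = -392$ ($s = 3 - 395 = -392$)
$n = \frac{179}{222}$ ($n = 179 \cdot \frac{1}{222} = \frac{179}{222} \approx 0.80631$)
$W{\left(u \right)} = - 30 u$ ($W{\left(u \right)} = 6 u \left(-5\right) = - 30 u$)
$T = -216000$ ($T = \left(\left(-30\right) 2\right)^{3} = \left(-60\right)^{3} = -216000$)
$\left(n + T\right) s = \left(\frac{179}{222} - 216000\right) \left(-392\right) = \left(- \frac{47951821}{222}\right) \left(-392\right) = \frac{9398556916}{111}$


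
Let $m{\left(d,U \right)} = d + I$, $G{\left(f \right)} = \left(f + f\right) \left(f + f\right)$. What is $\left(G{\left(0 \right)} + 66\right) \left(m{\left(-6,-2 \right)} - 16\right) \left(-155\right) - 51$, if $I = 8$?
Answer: $143169$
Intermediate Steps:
$G{\left(f \right)} = 4 f^{2}$ ($G{\left(f \right)} = 2 f 2 f = 4 f^{2}$)
$m{\left(d,U \right)} = 8 + d$ ($m{\left(d,U \right)} = d + 8 = 8 + d$)
$\left(G{\left(0 \right)} + 66\right) \left(m{\left(-6,-2 \right)} - 16\right) \left(-155\right) - 51 = \left(4 \cdot 0^{2} + 66\right) \left(\left(8 - 6\right) - 16\right) \left(-155\right) - 51 = \left(4 \cdot 0 + 66\right) \left(2 - 16\right) \left(-155\right) - 51 = \left(0 + 66\right) \left(-14\right) \left(-155\right) - 51 = 66 \left(-14\right) \left(-155\right) - 51 = \left(-924\right) \left(-155\right) - 51 = 143220 - 51 = 143169$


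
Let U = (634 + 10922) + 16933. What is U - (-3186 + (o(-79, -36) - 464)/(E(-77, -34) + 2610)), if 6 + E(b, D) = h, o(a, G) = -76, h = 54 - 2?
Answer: 21032335/664 ≈ 31675.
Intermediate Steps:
h = 52
E(b, D) = 46 (E(b, D) = -6 + 52 = 46)
U = 28489 (U = 11556 + 16933 = 28489)
U - (-3186 + (o(-79, -36) - 464)/(E(-77, -34) + 2610)) = 28489 - (-3186 + (-76 - 464)/(46 + 2610)) = 28489 - (-3186 - 540/2656) = 28489 - (-3186 - 540*1/2656) = 28489 - (-3186 - 135/664) = 28489 - 1*(-2115639/664) = 28489 + 2115639/664 = 21032335/664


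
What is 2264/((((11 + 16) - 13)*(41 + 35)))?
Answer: 283/133 ≈ 2.1278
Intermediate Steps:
2264/((((11 + 16) - 13)*(41 + 35))) = 2264/(((27 - 13)*76)) = 2264/((14*76)) = 2264/1064 = 2264*(1/1064) = 283/133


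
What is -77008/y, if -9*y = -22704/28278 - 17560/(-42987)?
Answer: -2925308637909/1664636 ≈ -1.7573e+6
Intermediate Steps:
y = 26634176/607793193 (y = -(-22704/28278 - 17560/(-42987))/9 = -(-22704*1/28278 - 17560*(-1/42987))/9 = -(-3784/4713 + 17560/42987)/9 = -1/9*(-26634176/67532577) = 26634176/607793193 ≈ 0.043821)
-77008/y = -77008/26634176/607793193 = -77008*607793193/26634176 = -2925308637909/1664636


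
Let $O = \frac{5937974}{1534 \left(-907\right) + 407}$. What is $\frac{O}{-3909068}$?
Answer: $\frac{2968987}{2718621931154} \approx 1.0921 \cdot 10^{-6}$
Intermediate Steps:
$O = - \frac{5937974}{1390931}$ ($O = \frac{5937974}{-1391338 + 407} = \frac{5937974}{-1390931} = 5937974 \left(- \frac{1}{1390931}\right) = - \frac{5937974}{1390931} \approx -4.2691$)
$\frac{O}{-3909068} = - \frac{5937974}{1390931 \left(-3909068\right)} = \left(- \frac{5937974}{1390931}\right) \left(- \frac{1}{3909068}\right) = \frac{2968987}{2718621931154}$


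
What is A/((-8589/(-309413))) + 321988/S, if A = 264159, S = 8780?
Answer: 8543205872038/897755 ≈ 9.5162e+6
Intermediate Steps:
A/((-8589/(-309413))) + 321988/S = 264159/((-8589/(-309413))) + 321988/8780 = 264159/((-8589*(-1/309413))) + 321988*(1/8780) = 264159/(8589/309413) + 80497/2195 = 264159*(309413/8589) + 80497/2195 = 3892106127/409 + 80497/2195 = 8543205872038/897755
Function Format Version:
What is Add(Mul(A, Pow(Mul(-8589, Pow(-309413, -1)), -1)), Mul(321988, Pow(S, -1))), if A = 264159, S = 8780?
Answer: Rational(8543205872038, 897755) ≈ 9.5162e+6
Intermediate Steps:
Add(Mul(A, Pow(Mul(-8589, Pow(-309413, -1)), -1)), Mul(321988, Pow(S, -1))) = Add(Mul(264159, Pow(Mul(-8589, Pow(-309413, -1)), -1)), Mul(321988, Pow(8780, -1))) = Add(Mul(264159, Pow(Mul(-8589, Rational(-1, 309413)), -1)), Mul(321988, Rational(1, 8780))) = Add(Mul(264159, Pow(Rational(8589, 309413), -1)), Rational(80497, 2195)) = Add(Mul(264159, Rational(309413, 8589)), Rational(80497, 2195)) = Add(Rational(3892106127, 409), Rational(80497, 2195)) = Rational(8543205872038, 897755)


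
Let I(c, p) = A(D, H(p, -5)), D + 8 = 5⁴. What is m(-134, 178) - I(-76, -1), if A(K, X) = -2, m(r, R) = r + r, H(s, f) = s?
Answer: -266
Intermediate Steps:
m(r, R) = 2*r
D = 617 (D = -8 + 5⁴ = -8 + 625 = 617)
I(c, p) = -2
m(-134, 178) - I(-76, -1) = 2*(-134) - 1*(-2) = -268 + 2 = -266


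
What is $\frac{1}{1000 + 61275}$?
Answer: $\frac{1}{62275} \approx 1.6058 \cdot 10^{-5}$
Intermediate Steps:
$\frac{1}{1000 + 61275} = \frac{1}{62275}$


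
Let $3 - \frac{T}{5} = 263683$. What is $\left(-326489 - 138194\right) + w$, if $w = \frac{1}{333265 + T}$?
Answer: $- \frac{457775487206}{985135} \approx -4.6468 \cdot 10^{5}$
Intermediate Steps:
$T = -1318400$ ($T = 15 - 1318415 = -1318400$)
$w = - \frac{1}{985135}$ ($w = \frac{1}{333265 - 1318400} = \frac{1}{-985135} = - \frac{1}{985135} \approx -1.0151 \cdot 10^{-6}$)
$\left(-326489 - 138194\right) + w = \left(-326489 - 138194\right) - \frac{1}{985135} = -464683 - \frac{1}{985135} = - \frac{457775487206}{985135}$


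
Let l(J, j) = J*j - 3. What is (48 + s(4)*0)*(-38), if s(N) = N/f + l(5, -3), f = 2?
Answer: -1824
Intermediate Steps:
l(J, j) = -3 + J*j
s(N) = -18 + N/2 (s(N) = N/2 + (-3 + 5*(-3)) = N*(1/2) + (-3 - 15) = N/2 - 18 = -18 + N/2)
(48 + s(4)*0)*(-38) = (48 + (-18 + (1/2)*4)*0)*(-38) = (48 + (-18 + 2)*0)*(-38) = (48 - 16*0)*(-38) = (48 + 0)*(-38) = 48*(-38) = -1824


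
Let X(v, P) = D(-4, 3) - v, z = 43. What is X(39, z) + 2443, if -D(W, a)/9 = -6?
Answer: 2458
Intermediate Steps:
D(W, a) = 54 (D(W, a) = -9*(-6) = 54)
X(v, P) = 54 - v
X(39, z) + 2443 = (54 - 1*39) + 2443 = (54 - 39) + 2443 = 15 + 2443 = 2458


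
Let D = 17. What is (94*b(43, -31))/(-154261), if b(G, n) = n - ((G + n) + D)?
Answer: 5640/154261 ≈ 0.036561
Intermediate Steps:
b(G, n) = -17 - G (b(G, n) = n - ((G + n) + 17) = n - (17 + G + n) = n + (-17 - G - n) = -17 - G)
(94*b(43, -31))/(-154261) = (94*(-17 - 1*43))/(-154261) = (94*(-17 - 43))*(-1/154261) = (94*(-60))*(-1/154261) = -5640*(-1/154261) = 5640/154261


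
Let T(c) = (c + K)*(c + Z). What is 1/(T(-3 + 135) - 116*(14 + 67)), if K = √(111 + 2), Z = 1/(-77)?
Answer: 6798264/52897468897 - 111793*√113/52897468897 ≈ 0.00010605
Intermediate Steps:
Z = -1/77 ≈ -0.012987
K = √113 ≈ 10.630
T(c) = (-1/77 + c)*(c + √113) (T(c) = (c + √113)*(c - 1/77) = (c + √113)*(-1/77 + c) = (-1/77 + c)*(c + √113))
1/(T(-3 + 135) - 116*(14 + 67)) = 1/(((-3 + 135)² - (-3 + 135)/77 - √113/77 + (-3 + 135)*√113) - 116*(14 + 67)) = 1/((132² - 1/77*132 - √113/77 + 132*√113) - 116*81) = 1/((17424 - 12/7 - √113/77 + 132*√113) - 9396) = 1/((121956/7 + 10163*√113/77) - 9396) = 1/(56184/7 + 10163*√113/77)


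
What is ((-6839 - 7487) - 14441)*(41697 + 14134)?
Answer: -1606090377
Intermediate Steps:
((-6839 - 7487) - 14441)*(41697 + 14134) = (-14326 - 14441)*55831 = -28767*55831 = -1606090377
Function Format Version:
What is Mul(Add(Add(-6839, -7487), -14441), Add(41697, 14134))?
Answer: -1606090377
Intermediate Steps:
Mul(Add(Add(-6839, -7487), -14441), Add(41697, 14134)) = Mul(Add(-14326, -14441), 55831) = Mul(-28767, 55831) = -1606090377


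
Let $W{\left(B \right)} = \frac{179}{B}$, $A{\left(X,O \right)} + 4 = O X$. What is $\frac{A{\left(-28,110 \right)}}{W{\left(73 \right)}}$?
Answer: $- \frac{225132}{179} \approx -1257.7$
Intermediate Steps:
$A{\left(X,O \right)} = -4 + O X$
$\frac{A{\left(-28,110 \right)}}{W{\left(73 \right)}} = \frac{-4 + 110 \left(-28\right)}{179 \cdot \frac{1}{73}} = \frac{-4 - 3080}{179 \cdot \frac{1}{73}} = - \frac{3084}{\frac{179}{73}} = \left(-3084\right) \frac{73}{179} = - \frac{225132}{179}$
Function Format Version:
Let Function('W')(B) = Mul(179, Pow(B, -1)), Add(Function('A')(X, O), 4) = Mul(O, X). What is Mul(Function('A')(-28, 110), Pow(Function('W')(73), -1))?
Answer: Rational(-225132, 179) ≈ -1257.7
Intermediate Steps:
Function('A')(X, O) = Add(-4, Mul(O, X))
Mul(Function('A')(-28, 110), Pow(Function('W')(73), -1)) = Mul(Add(-4, Mul(110, -28)), Pow(Mul(179, Pow(73, -1)), -1)) = Mul(Add(-4, -3080), Pow(Mul(179, Rational(1, 73)), -1)) = Mul(-3084, Pow(Rational(179, 73), -1)) = Mul(-3084, Rational(73, 179)) = Rational(-225132, 179)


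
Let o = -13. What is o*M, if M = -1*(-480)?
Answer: -6240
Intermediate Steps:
M = 480
o*M = -13*480 = -6240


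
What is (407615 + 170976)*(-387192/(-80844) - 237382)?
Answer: -925288668172388/6737 ≈ -1.3734e+11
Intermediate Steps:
(407615 + 170976)*(-387192/(-80844) - 237382) = 578591*(-387192*(-1/80844) - 237382) = 578591*(32266/6737 - 237382) = 578591*(-1599210268/6737) = -925288668172388/6737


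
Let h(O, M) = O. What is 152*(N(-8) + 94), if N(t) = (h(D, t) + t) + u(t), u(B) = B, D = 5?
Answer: 12616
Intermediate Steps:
N(t) = 5 + 2*t (N(t) = (5 + t) + t = 5 + 2*t)
152*(N(-8) + 94) = 152*((5 + 2*(-8)) + 94) = 152*((5 - 16) + 94) = 152*(-11 + 94) = 152*83 = 12616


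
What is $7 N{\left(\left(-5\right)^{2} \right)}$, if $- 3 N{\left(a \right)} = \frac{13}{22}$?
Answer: $- \frac{91}{66} \approx -1.3788$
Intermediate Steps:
$N{\left(a \right)} = - \frac{13}{66}$ ($N{\left(a \right)} = - \frac{13 \cdot \frac{1}{22}}{3} = \left(- \frac{1}{3}\right) \frac{13}{22} = - \frac{13}{66}$)
$7 N{\left(\left(-5\right)^{2} \right)} = 7 \left(- \frac{13}{66}\right) = - \frac{91}{66}$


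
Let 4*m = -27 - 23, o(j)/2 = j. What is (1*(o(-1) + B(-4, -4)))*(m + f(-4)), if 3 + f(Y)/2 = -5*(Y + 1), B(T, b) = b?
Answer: -69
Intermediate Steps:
o(j) = 2*j
m = -25/2 (m = (-27 - 23)/4 = (¼)*(-50) = -25/2 ≈ -12.500)
f(Y) = -16 - 10*Y (f(Y) = -6 + 2*(-5*(Y + 1)) = -6 + 2*(-5*(1 + Y)) = -6 + 2*(-5 - 5*Y) = -6 + (-10 - 10*Y) = -16 - 10*Y)
(1*(o(-1) + B(-4, -4)))*(m + f(-4)) = (1*(2*(-1) - 4))*(-25/2 + (-16 - 10*(-4))) = (1*(-2 - 4))*(-25/2 + (-16 + 40)) = (1*(-6))*(-25/2 + 24) = -6*23/2 = -69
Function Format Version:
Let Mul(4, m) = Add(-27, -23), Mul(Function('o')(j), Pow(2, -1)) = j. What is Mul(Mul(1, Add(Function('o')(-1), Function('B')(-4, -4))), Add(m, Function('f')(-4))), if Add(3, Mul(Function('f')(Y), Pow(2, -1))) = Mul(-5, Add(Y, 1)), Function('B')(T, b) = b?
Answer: -69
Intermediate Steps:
Function('o')(j) = Mul(2, j)
m = Rational(-25, 2) (m = Mul(Rational(1, 4), Add(-27, -23)) = Mul(Rational(1, 4), -50) = Rational(-25, 2) ≈ -12.500)
Function('f')(Y) = Add(-16, Mul(-10, Y)) (Function('f')(Y) = Add(-6, Mul(2, Mul(-5, Add(Y, 1)))) = Add(-6, Mul(2, Mul(-5, Add(1, Y)))) = Add(-6, Mul(2, Add(-5, Mul(-5, Y)))) = Add(-6, Add(-10, Mul(-10, Y))) = Add(-16, Mul(-10, Y)))
Mul(Mul(1, Add(Function('o')(-1), Function('B')(-4, -4))), Add(m, Function('f')(-4))) = Mul(Mul(1, Add(Mul(2, -1), -4)), Add(Rational(-25, 2), Add(-16, Mul(-10, -4)))) = Mul(Mul(1, Add(-2, -4)), Add(Rational(-25, 2), Add(-16, 40))) = Mul(Mul(1, -6), Add(Rational(-25, 2), 24)) = Mul(-6, Rational(23, 2)) = -69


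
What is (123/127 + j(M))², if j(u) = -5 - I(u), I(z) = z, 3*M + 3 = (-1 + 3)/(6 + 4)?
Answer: 34833604/3629025 ≈ 9.5986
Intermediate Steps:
M = -14/15 (M = -1 + ((-1 + 3)/(6 + 4))/3 = -1 + (2/10)/3 = -1 + (2*(⅒))/3 = -1 + (⅓)*(⅕) = -1 + 1/15 = -14/15 ≈ -0.93333)
j(u) = -5 - u
(123/127 + j(M))² = (123/127 + (-5 - 1*(-14/15)))² = (123*(1/127) + (-5 + 14/15))² = (123/127 - 61/15)² = (-5902/1905)² = 34833604/3629025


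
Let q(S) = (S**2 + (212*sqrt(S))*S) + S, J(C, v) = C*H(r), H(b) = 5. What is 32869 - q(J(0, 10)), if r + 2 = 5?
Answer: 32869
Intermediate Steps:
r = 3 (r = -2 + 5 = 3)
J(C, v) = 5*C (J(C, v) = C*5 = 5*C)
q(S) = S + S**2 + 212*S**(3/2) (q(S) = (S**2 + 212*S**(3/2)) + S = S + S**2 + 212*S**(3/2))
32869 - q(J(0, 10)) = 32869 - (5*0 + (5*0)**2 + 212*(5*0)**(3/2)) = 32869 - (0 + 0**2 + 212*0**(3/2)) = 32869 - (0 + 0 + 212*0) = 32869 - (0 + 0 + 0) = 32869 - 1*0 = 32869 + 0 = 32869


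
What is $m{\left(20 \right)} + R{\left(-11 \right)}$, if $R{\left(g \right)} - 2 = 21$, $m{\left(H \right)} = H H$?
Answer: $423$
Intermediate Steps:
$m{\left(H \right)} = H^{2}$
$R{\left(g \right)} = 23$ ($R{\left(g \right)} = 2 + 21 = 23$)
$m{\left(20 \right)} + R{\left(-11 \right)} = 20^{2} + 23 = 400 + 23 = 423$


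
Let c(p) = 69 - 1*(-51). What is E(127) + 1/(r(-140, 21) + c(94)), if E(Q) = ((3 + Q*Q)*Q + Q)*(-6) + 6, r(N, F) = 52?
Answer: -2114454479/172 ≈ -1.2293e+7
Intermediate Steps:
c(p) = 120 (c(p) = 69 + 51 = 120)
E(Q) = 6 - 6*Q - 6*Q*(3 + Q**2) (E(Q) = ((3 + Q**2)*Q + Q)*(-6) + 6 = (Q*(3 + Q**2) + Q)*(-6) + 6 = (Q + Q*(3 + Q**2))*(-6) + 6 = (-6*Q - 6*Q*(3 + Q**2)) + 6 = 6 - 6*Q - 6*Q*(3 + Q**2))
E(127) + 1/(r(-140, 21) + c(94)) = (6 - 24*127 - 6*127**3) + 1/(52 + 120) = (6 - 3048 - 6*2048383) + 1/172 = (6 - 3048 - 12290298) + 1/172 = -12293340 + 1/172 = -2114454479/172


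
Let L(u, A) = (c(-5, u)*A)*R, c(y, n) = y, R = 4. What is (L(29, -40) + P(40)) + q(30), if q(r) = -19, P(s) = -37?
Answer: 744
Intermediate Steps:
L(u, A) = -20*A (L(u, A) = -5*A*4 = -20*A)
(L(29, -40) + P(40)) + q(30) = (-20*(-40) - 37) - 19 = (800 - 37) - 19 = 763 - 19 = 744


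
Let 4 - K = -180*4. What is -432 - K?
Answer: -1156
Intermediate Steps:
K = 724 (K = 4 - (-45)*4*4 = 4 - (-45)*16 = 4 - 1*(-720) = 4 + 720 = 724)
-432 - K = -432 - 1*724 = -432 - 724 = -1156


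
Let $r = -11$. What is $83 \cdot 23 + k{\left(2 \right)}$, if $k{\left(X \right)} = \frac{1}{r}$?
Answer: $\frac{20998}{11} \approx 1908.9$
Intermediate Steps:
$k{\left(X \right)} = - \frac{1}{11}$ ($k{\left(X \right)} = \frac{1}{-11} = - \frac{1}{11}$)
$83 \cdot 23 + k{\left(2 \right)} = 83 \cdot 23 - \frac{1}{11} = 1909 - \frac{1}{11} = \frac{20998}{11}$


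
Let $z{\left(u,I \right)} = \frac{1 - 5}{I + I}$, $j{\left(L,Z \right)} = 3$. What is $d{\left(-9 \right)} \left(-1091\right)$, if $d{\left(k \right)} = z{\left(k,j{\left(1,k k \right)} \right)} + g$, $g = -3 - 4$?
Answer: $\frac{25093}{3} \approx 8364.3$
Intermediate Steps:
$z{\left(u,I \right)} = - \frac{2}{I}$ ($z{\left(u,I \right)} = - \frac{4}{2 I} = - 4 \frac{1}{2 I} = - \frac{2}{I}$)
$g = -7$ ($g = -3 - 4 = -7$)
$d{\left(k \right)} = - \frac{23}{3}$ ($d{\left(k \right)} = - \frac{2}{3} - 7 = - \frac{23}{3}$)
$d{\left(-9 \right)} \left(-1091\right) = \left(- \frac{23}{3}\right) \left(-1091\right) = \frac{25093}{3}$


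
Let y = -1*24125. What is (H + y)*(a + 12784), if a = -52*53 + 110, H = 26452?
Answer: 23591126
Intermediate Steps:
a = -2646 (a = -2756 + 110 = -2646)
y = -24125
(H + y)*(a + 12784) = (26452 - 24125)*(-2646 + 12784) = 2327*10138 = 23591126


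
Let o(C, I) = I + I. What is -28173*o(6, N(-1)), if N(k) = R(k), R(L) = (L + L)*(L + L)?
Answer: -225384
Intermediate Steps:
R(L) = 4*L**2 (R(L) = (2*L)*(2*L) = 4*L**2)
N(k) = 4*k**2
o(C, I) = 2*I
-28173*o(6, N(-1)) = -56346*4*(-1)**2 = -56346*4*1 = -56346*4 = -28173*8 = -225384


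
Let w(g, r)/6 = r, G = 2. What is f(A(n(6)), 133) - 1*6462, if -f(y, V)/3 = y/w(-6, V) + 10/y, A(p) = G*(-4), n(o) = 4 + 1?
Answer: -3435773/532 ≈ -6458.2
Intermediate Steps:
n(o) = 5
A(p) = -8 (A(p) = 2*(-4) = -8)
w(g, r) = 6*r
f(y, V) = -30/y - y/(2*V) (f(y, V) = -3*(y/((6*V)) + 10/y) = -3*(y*(1/(6*V)) + 10/y) = -3*(y/(6*V) + 10/y) = -3*(10/y + y/(6*V)) = -30/y - y/(2*V))
f(A(n(6)), 133) - 1*6462 = (-30/(-8) - ½*(-8)/133) - 1*6462 = (-30*(-⅛) - ½*(-8)*1/133) - 6462 = (15/4 + 4/133) - 6462 = 2011/532 - 6462 = -3435773/532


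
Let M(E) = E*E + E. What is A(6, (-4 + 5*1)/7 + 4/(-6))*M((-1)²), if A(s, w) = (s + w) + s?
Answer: 482/21 ≈ 22.952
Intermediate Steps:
A(s, w) = w + 2*s
M(E) = E + E² (M(E) = E² + E = E + E²)
A(6, (-4 + 5*1)/7 + 4/(-6))*M((-1)²) = (((-4 + 5*1)/7 + 4/(-6)) + 2*6)*((-1)²*(1 + (-1)²)) = (((-4 + 5)*(⅐) + 4*(-⅙)) + 12)*(1*(1 + 1)) = ((1*(⅐) - ⅔) + 12)*(1*2) = ((⅐ - ⅔) + 12)*2 = (-11/21 + 12)*2 = (241/21)*2 = 482/21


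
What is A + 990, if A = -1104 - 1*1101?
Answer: -1215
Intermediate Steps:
A = -2205 (A = -1104 - 1101 = -2205)
A + 990 = -2205 + 990 = -1215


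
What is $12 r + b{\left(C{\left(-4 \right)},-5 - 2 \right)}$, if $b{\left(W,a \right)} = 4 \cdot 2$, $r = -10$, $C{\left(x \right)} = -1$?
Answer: $-112$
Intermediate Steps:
$b{\left(W,a \right)} = 8$
$12 r + b{\left(C{\left(-4 \right)},-5 - 2 \right)} = 12 \left(-10\right) + 8 = -120 + 8 = -112$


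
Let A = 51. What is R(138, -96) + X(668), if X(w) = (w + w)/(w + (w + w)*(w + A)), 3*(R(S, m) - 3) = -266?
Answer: -369817/4317 ≈ -85.665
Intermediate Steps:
R(S, m) = -257/3 (R(S, m) = 3 + (⅓)*(-266) = 3 - 266/3 = -257/3)
X(w) = 2*w/(w + 2*w*(51 + w)) (X(w) = (w + w)/(w + (w + w)*(w + 51)) = (2*w)/(w + (2*w)*(51 + w)) = (2*w)/(w + 2*w*(51 + w)) = 2*w/(w + 2*w*(51 + w)))
R(138, -96) + X(668) = -257/3 + 2/(103 + 2*668) = -257/3 + 2/(103 + 1336) = -257/3 + 2/1439 = -369817/4317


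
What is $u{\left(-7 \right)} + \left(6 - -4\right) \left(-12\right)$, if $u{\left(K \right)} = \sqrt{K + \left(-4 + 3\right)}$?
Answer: $-120 + 2 i \sqrt{2} \approx -120.0 + 2.8284 i$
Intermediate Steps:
$u{\left(K \right)} = \sqrt{-1 + K}$ ($u{\left(K \right)} = \sqrt{K - 1} = \sqrt{-1 + K}$)
$u{\left(-7 \right)} + \left(6 - -4\right) \left(-12\right) = \sqrt{-1 - 7} + \left(6 - -4\right) \left(-12\right) = \sqrt{-8} + \left(6 + 4\right) \left(-12\right) = 2 i \sqrt{2} + 10 \left(-12\right) = 2 i \sqrt{2} - 120 = -120 + 2 i \sqrt{2}$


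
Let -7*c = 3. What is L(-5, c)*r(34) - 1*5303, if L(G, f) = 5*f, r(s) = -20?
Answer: -36821/7 ≈ -5260.1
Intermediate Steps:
c = -3/7 (c = -⅐*3 = -3/7 ≈ -0.42857)
L(-5, c)*r(34) - 1*5303 = (5*(-3/7))*(-20) - 1*5303 = -15/7*(-20) - 5303 = 300/7 - 5303 = -36821/7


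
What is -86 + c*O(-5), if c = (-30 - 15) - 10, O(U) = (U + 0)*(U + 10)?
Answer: 1289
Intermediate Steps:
O(U) = U*(10 + U)
c = -55 (c = -45 - 10 = -55)
-86 + c*O(-5) = -86 - (-275)*(10 - 5) = -86 - (-275)*5 = -86 - 55*(-25) = -86 + 1375 = 1289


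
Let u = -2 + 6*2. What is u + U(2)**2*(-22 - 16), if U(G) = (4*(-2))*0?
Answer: 10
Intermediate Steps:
u = 10 (u = -2 + 12 = 10)
U(G) = 0 (U(G) = -8*0 = 0)
u + U(2)**2*(-22 - 16) = 10 + 0**2*(-22 - 16) = 10 + 0*(-38) = 10 + 0 = 10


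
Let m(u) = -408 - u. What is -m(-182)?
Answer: 226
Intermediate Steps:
-m(-182) = -(-408 - 1*(-182)) = -(-408 + 182) = -1*(-226) = 226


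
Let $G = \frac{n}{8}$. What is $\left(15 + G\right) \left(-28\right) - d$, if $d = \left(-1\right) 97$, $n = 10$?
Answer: $-358$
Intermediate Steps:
$d = -97$
$G = \frac{5}{4}$ ($G = \frac{10}{8} = 10 \cdot \frac{1}{8} = \frac{5}{4} \approx 1.25$)
$\left(15 + G\right) \left(-28\right) - d = \left(15 + \frac{5}{4}\right) \left(-28\right) - -97 = \frac{65}{4} \left(-28\right) + 97 = -455 + 97 = -358$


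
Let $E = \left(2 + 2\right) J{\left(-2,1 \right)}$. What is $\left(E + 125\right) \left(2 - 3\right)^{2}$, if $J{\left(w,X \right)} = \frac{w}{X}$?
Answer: $117$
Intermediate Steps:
$E = -8$ ($E = \left(2 + 2\right) \left(- \frac{2}{1}\right) = 4 \left(\left(-2\right) 1\right) = 4 \left(-2\right) = -8$)
$\left(E + 125\right) \left(2 - 3\right)^{2} = \left(-8 + 125\right) \left(2 - 3\right)^{2} = 117 \left(-1\right)^{2} = 117 \cdot 1 = 117$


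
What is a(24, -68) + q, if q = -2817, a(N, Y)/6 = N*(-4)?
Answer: -3393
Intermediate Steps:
a(N, Y) = -24*N (a(N, Y) = 6*(N*(-4)) = 6*(-4*N) = -24*N)
a(24, -68) + q = -24*24 - 2817 = -576 - 2817 = -3393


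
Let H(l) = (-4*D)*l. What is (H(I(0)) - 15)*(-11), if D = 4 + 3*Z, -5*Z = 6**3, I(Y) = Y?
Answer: 165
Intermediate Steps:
Z = -216/5 (Z = -1/5*6**3 = -1/5*216 = -216/5 ≈ -43.200)
D = -628/5 (D = 4 + 3*(-216/5) = 4 - 648/5 = -628/5 ≈ -125.60)
H(l) = 2512*l/5 (H(l) = (-4*(-628/5))*l = 2512*l/5)
(H(I(0)) - 15)*(-11) = ((2512/5)*0 - 15)*(-11) = (0 - 15)*(-11) = -15*(-11) = 165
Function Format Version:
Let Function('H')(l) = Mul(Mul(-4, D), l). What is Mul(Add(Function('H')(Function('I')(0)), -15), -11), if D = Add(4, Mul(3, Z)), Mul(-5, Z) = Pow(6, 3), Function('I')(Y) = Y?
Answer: 165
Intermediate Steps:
Z = Rational(-216, 5) (Z = Mul(Rational(-1, 5), Pow(6, 3)) = Mul(Rational(-1, 5), 216) = Rational(-216, 5) ≈ -43.200)
D = Rational(-628, 5) (D = Add(4, Mul(3, Rational(-216, 5))) = Add(4, Rational(-648, 5)) = Rational(-628, 5) ≈ -125.60)
Function('H')(l) = Mul(Rational(2512, 5), l) (Function('H')(l) = Mul(Mul(-4, Rational(-628, 5)), l) = Mul(Rational(2512, 5), l))
Mul(Add(Function('H')(Function('I')(0)), -15), -11) = Mul(Add(Mul(Rational(2512, 5), 0), -15), -11) = Mul(Add(0, -15), -11) = Mul(-15, -11) = 165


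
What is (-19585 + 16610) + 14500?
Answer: 11525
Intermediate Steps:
(-19585 + 16610) + 14500 = -2975 + 14500 = 11525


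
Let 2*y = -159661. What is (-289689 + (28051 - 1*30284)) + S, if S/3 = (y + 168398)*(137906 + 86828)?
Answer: 59712093713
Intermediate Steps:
y = -159661/2 (y = (½)*(-159661) = -159661/2 ≈ -79831.)
S = 59712385635 (S = 3*((-159661/2 + 168398)*(137906 + 86828)) = 3*((177135/2)*224734) = 3*19904128545 = 59712385635)
(-289689 + (28051 - 1*30284)) + S = (-289689 + (28051 - 1*30284)) + 59712385635 = (-289689 + (28051 - 30284)) + 59712385635 = (-289689 - 2233) + 59712385635 = -291922 + 59712385635 = 59712093713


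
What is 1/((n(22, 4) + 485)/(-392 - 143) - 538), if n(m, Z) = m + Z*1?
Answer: -535/288341 ≈ -0.0018554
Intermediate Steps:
n(m, Z) = Z + m (n(m, Z) = m + Z = Z + m)
1/((n(22, 4) + 485)/(-392 - 143) - 538) = 1/(((4 + 22) + 485)/(-392 - 143) - 538) = 1/((26 + 485)/(-535) - 538) = 1/(511*(-1/535) - 538) = 1/(-511/535 - 538) = 1/(-288341/535) = -535/288341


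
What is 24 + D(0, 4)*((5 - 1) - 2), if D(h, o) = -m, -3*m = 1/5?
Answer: 362/15 ≈ 24.133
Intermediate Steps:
m = -1/15 (m = -⅓/5 = -⅓*⅕ = -1/15 ≈ -0.066667)
D(h, o) = 1/15 (D(h, o) = -1*(-1/15) = 1/15)
24 + D(0, 4)*((5 - 1) - 2) = 24 + ((5 - 1) - 2)/15 = 24 + (4 - 2)/15 = 24 + (1/15)*2 = 24 + 2/15 = 362/15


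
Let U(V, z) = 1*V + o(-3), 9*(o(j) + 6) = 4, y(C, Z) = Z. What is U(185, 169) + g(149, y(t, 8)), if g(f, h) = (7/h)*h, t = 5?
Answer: 1678/9 ≈ 186.44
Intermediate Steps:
o(j) = -50/9 (o(j) = -6 + (⅑)*4 = -6 + 4/9 = -50/9)
g(f, h) = 7
U(V, z) = -50/9 + V (U(V, z) = 1*V - 50/9 = V - 50/9 = -50/9 + V)
U(185, 169) + g(149, y(t, 8)) = (-50/9 + 185) + 7 = 1615/9 + 7 = 1678/9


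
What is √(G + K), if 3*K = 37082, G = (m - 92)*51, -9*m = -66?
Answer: 8*√1131/3 ≈ 89.681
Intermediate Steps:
m = 22/3 (m = -⅑*(-66) = 22/3 ≈ 7.3333)
G = -4318 (G = (22/3 - 92)*51 = -254/3*51 = -4318)
K = 37082/3 (K = (⅓)*37082 = 37082/3 ≈ 12361.)
√(G + K) = √(-4318 + 37082/3) = √(24128/3) = 8*√1131/3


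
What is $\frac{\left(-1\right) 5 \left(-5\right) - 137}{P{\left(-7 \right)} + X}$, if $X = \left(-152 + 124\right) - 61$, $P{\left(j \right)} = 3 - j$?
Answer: $\frac{112}{79} \approx 1.4177$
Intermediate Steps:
$X = -89$ ($X = -28 - 61 = -89$)
$\frac{\left(-1\right) 5 \left(-5\right) - 137}{P{\left(-7 \right)} + X} = \frac{\left(-1\right) 5 \left(-5\right) - 137}{\left(3 - -7\right) - 89} = \frac{\left(-5\right) \left(-5\right) - 137}{\left(3 + 7\right) - 89} = \frac{25 - 137}{10 - 89} = - \frac{112}{-79} = \left(-112\right) \left(- \frac{1}{79}\right) = \frac{112}{79}$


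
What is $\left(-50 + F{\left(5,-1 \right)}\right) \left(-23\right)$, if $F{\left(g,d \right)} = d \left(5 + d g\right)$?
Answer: $1150$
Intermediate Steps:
$\left(-50 + F{\left(5,-1 \right)}\right) \left(-23\right) = \left(-50 - \left(5 - 5\right)\right) \left(-23\right) = \left(-50 - 0\right) \left(-23\right) = \left(-50 + 0\right) \left(-23\right) = \left(-50\right) \left(-23\right) = 1150$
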